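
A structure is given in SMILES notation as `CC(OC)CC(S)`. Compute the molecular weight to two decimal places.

Atom tally by fragment:
  CH3 → C:1 H:3
  CH(OCH3) → C:2 H:4 O:1
  CH2 → C:1 H:2
  CH2SH → C:1 H:3 S:1
Element totals:
  C: 5
  H: 12
  O: 1
  S: 1
Molecular formula: C5H12OS.
  M = 5(12.011) + 12(1.008) + 15.999 + 32.06
    = 60.055 + 12.096 + 15.999 + 32.060 = 120.210

120.21 g/mol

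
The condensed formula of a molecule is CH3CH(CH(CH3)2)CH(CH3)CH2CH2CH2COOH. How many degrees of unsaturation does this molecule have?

1

Atom tally by fragment:
  CH3 → C:1 H:3
  CH(CH(CH3)2) → C:4 H:8
  CH(CH3) → C:2 H:4
  CH2 → C:1 H:2
  CH2 → C:1 H:2
  CH2COOH → C:2 H:3 O:2
Element totals:
  C: 11
  H: 22
  O: 2
Molecular formula: C11H22O2.
DoU = (2C + 2 + N − H − X) / 2 = (2·11 + 2 + 0 − 22 − 0) / 2 = 1.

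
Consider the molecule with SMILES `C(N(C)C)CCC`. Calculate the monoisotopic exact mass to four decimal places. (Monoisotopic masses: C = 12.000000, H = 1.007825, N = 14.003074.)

Atom tally by fragment:
  (CH3)2NCH2 → C:3 H:8 N:1
  CH2 → C:1 H:2
  CH2 → C:1 H:2
  CH3 → C:1 H:3
Element totals:
  C: 6
  H: 15
  N: 1
Molecular formula: C6H15N.
  M = 6(12.0) + 15(1.007825) + 14.003074
    = 72.000000 + 15.117375 + 14.003074 = 101.120449

101.1204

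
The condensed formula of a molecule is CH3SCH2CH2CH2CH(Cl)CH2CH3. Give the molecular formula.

Element totals:
  C: 7
  H: 15
  Cl: 1
  S: 1

C7H15ClS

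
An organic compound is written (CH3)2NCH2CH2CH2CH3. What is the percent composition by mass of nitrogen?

Atom tally by fragment:
  (CH3)2NCH2 → C:3 H:8 N:1
  CH2 → C:1 H:2
  CH2 → C:1 H:2
  CH3 → C:1 H:3
Element totals:
  C: 6
  H: 15
  N: 1
Molecular formula: C6H15N.
Molar mass = 101.193 g/mol.
Mass from N: 1 × 14.007 = 14.007 g/mol.
%N = 14.007 / 101.193 × 100 = 13.84%.

13.84%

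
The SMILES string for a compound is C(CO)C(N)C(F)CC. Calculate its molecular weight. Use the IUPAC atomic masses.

135.18 g/mol

Atom tally by fragment:
  HOCH2CH2 → C:2 H:5 O:1
  CH(NH2) → C:1 H:3 N:1
  CH(F) → C:1 H:1 F:1
  CH2 → C:1 H:2
  CH3 → C:1 H:3
Element totals:
  C: 6
  H: 14
  F: 1
  N: 1
  O: 1
Molecular formula: C6H14FNO.
  M = 6(12.011) + 14(1.008) + 18.998 + 14.007 + 15.999
    = 72.066 + 14.112 + 18.998 + 14.007 + 15.999 = 135.182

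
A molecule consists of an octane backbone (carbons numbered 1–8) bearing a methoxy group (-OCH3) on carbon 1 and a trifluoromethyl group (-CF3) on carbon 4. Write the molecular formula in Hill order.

C10H19F3O

Atom tally by fragment:
  CH3OCH2 → C:2 H:5 O:1
  CH2 → C:1 H:2
  CH2 → C:1 H:2
  CH(CF3) → C:2 H:1 F:3
  CH2 → C:1 H:2
  CH2 → C:1 H:2
  CH2 → C:1 H:2
  CH3 → C:1 H:3
Element totals:
  C: 10
  H: 19
  F: 3
  O: 1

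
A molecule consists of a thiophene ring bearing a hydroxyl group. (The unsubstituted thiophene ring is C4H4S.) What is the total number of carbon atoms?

4

Atom tally by fragment:
  thiophene ring core → C:4 H:4 S:1
  (− 1 ring H displaced by substituents)
  + OH → O:1 H:1
Element totals:
  C: 4
  H: 4
  O: 1
  S: 1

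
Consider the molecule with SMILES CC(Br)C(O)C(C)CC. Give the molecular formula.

Atom tally by fragment:
  CH3 → C:1 H:3
  CH(Br) → C:1 H:1 Br:1
  CH(OH) → C:1 H:2 O:1
  CH(CH3) → C:2 H:4
  CH2 → C:1 H:2
  CH3 → C:1 H:3
Element totals:
  C: 7
  H: 15
  Br: 1
  O: 1

C7H15BrO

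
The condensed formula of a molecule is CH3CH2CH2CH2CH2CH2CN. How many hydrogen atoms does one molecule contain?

13

Atom tally by fragment:
  CH3 → C:1 H:3
  CH2 → C:1 H:2
  CH2 → C:1 H:2
  CH2 → C:1 H:2
  CH2 → C:1 H:2
  CH2CN → C:2 H:2 N:1
Element totals:
  C: 7
  H: 13
  N: 1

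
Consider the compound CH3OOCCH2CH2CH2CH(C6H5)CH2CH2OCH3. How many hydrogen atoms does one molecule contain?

22

Atom tally by fragment:
  CH3OOCCH2 → C:3 H:5 O:2
  CH2 → C:1 H:2
  CH2 → C:1 H:2
  CH(C6H5) → C:7 H:6
  CH2 → C:1 H:2
  CH2OCH3 → C:2 H:5 O:1
Element totals:
  C: 15
  H: 22
  O: 3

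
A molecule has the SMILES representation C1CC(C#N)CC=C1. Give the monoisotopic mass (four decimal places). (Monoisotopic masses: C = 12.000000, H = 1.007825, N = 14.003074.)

107.0735

Atom tally by fragment:
  cyclohexene ring core → C:6 H:10
  (− 1 ring H displaced by substituents)
  + CN → C:1 N:1
Element totals:
  C: 7
  H: 9
  N: 1
Molecular formula: C7H9N.
  M = 7(12.0) + 9(1.007825) + 14.003074
    = 84.000000 + 9.070425 + 14.003074 = 107.073499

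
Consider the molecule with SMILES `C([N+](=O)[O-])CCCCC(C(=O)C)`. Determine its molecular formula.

C8H15NO3

Atom tally by fragment:
  O2NCH2 → C:1 H:2 N:1 O:2
  CH2 → C:1 H:2
  CH2 → C:1 H:2
  CH2 → C:1 H:2
  CH2 → C:1 H:2
  CH2COCH3 → C:3 H:5 O:1
Element totals:
  C: 8
  H: 15
  N: 1
  O: 3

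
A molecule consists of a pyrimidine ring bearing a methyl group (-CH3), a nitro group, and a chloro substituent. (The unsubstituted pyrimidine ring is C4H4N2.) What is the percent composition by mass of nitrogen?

24.21%

Atom tally by fragment:
  pyrimidine ring core → C:4 H:4 N:2
  (− 3 ring H displaced by substituents)
  + CH3 → C:1 H:3
  + NO2 → N:1 O:2
  + Cl → Cl:1
Element totals:
  C: 5
  H: 4
  Cl: 1
  N: 3
  O: 2
Molecular formula: C5H4ClN3O2.
Molar mass = 173.556 g/mol.
Mass from N: 3 × 14.007 = 42.021 g/mol.
%N = 42.021 / 173.556 × 100 = 24.21%.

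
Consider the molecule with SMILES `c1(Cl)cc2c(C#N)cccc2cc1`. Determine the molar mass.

187.63 g/mol

Atom tally by fragment:
  naphthalene ring system core → C:10 H:8
  (− 2 ring H displaced by substituents)
  + Cl → Cl:1
  + CN → C:1 N:1
Element totals:
  C: 11
  H: 6
  Cl: 1
  N: 1
Molecular formula: C11H6ClN.
  M = 11(12.011) + 6(1.008) + 35.45 + 14.007
    = 132.121 + 6.048 + 35.450 + 14.007 = 187.626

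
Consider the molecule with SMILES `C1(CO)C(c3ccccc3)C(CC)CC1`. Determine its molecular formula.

Atom tally by fragment:
  cyclopentane ring core → C:5 H:10
  (− 3 ring H displaced by substituents)
  + CH2OH → C:1 H:3 O:1
  + C6H5 → C:6 H:5
  + C2H5 → C:2 H:5
Element totals:
  C: 14
  H: 20
  O: 1

C14H20O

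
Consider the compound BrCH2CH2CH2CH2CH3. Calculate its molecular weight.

151.05 g/mol

Atom tally by fragment:
  BrCH2 → C:1 H:2 Br:1
  CH2 → C:1 H:2
  CH2 → C:1 H:2
  CH2 → C:1 H:2
  CH3 → C:1 H:3
Element totals:
  C: 5
  H: 11
  Br: 1
Molecular formula: C5H11Br.
  M = 5(12.011) + 11(1.008) + 79.904
    = 60.055 + 11.088 + 79.904 = 151.047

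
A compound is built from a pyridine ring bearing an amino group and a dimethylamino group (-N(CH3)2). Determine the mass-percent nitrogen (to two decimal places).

Atom tally by fragment:
  pyridine ring core → C:5 H:5 N:1
  (− 2 ring H displaced by substituents)
  + NH2 → N:1 H:2
  + N(CH3)2 → N:1 C:2 H:6
Element totals:
  C: 7
  H: 11
  N: 3
Molecular formula: C7H11N3.
Molar mass = 137.186 g/mol.
Mass from N: 3 × 14.007 = 42.021 g/mol.
%N = 42.021 / 137.186 × 100 = 30.63%.

30.63%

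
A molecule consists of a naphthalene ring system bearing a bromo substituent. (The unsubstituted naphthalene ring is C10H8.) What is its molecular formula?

Atom tally by fragment:
  naphthalene ring system core → C:10 H:8
  (− 1 ring H displaced by substituents)
  + Br → Br:1
Element totals:
  C: 10
  H: 7
  Br: 1

C10H7Br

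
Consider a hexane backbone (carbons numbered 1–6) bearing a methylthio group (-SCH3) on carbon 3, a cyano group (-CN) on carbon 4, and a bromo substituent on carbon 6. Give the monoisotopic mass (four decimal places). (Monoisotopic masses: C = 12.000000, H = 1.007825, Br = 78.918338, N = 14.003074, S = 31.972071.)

Atom tally by fragment:
  CH3 → C:1 H:3
  CH2 → C:1 H:2
  CH(SCH3) → C:2 H:4 S:1
  CH(CN) → C:2 H:1 N:1
  CH2 → C:1 H:2
  CH2Br → C:1 H:2 Br:1
Element totals:
  C: 8
  H: 14
  Br: 1
  N: 1
  S: 1
Molecular formula: C8H14BrNS.
  M = 8(12.0) + 14(1.007825) + 78.918338 + 14.003074 + 31.972071
    = 96.000000 + 14.109550 + 78.918338 + 14.003074 + 31.972071 = 235.003033

235.0030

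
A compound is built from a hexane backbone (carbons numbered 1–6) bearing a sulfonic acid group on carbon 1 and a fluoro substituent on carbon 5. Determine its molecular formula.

Atom tally by fragment:
  HO3SCH2 → C:1 H:3 S:1 O:3
  CH2 → C:1 H:2
  CH2 → C:1 H:2
  CH2 → C:1 H:2
  CH(F) → C:1 H:1 F:1
  CH3 → C:1 H:3
Element totals:
  C: 6
  H: 13
  F: 1
  O: 3
  S: 1

C6H13FO3S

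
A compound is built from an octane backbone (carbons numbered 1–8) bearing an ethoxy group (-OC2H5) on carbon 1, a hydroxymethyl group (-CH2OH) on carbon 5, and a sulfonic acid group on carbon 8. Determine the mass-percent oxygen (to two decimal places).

Atom tally by fragment:
  C2H5OCH2 → C:3 H:7 O:1
  CH2 → C:1 H:2
  CH2 → C:1 H:2
  CH2 → C:1 H:2
  CH(CH2OH) → C:2 H:4 O:1
  CH2 → C:1 H:2
  CH2 → C:1 H:2
  CH2SO3H → C:1 H:3 S:1 O:3
Element totals:
  C: 11
  H: 24
  O: 5
  S: 1
Molecular formula: C11H24O5S.
Molar mass = 268.368 g/mol.
Mass from O: 5 × 15.999 = 79.995 g/mol.
%O = 79.995 / 268.368 × 100 = 29.81%.

29.81%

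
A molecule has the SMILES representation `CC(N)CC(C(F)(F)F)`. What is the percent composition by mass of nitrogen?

9.92%

Atom tally by fragment:
  CH3 → C:1 H:3
  CH(NH2) → C:1 H:3 N:1
  CH2 → C:1 H:2
  CH2CF3 → C:2 H:2 F:3
Element totals:
  C: 5
  H: 10
  F: 3
  N: 1
Molecular formula: C5H10F3N.
Molar mass = 141.136 g/mol.
Mass from N: 1 × 14.007 = 14.007 g/mol.
%N = 14.007 / 141.136 × 100 = 9.92%.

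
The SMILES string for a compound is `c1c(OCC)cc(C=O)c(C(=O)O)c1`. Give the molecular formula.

C10H10O4

Atom tally by fragment:
  benzene ring core → C:6 H:6
  (− 3 ring H displaced by substituents)
  + OC2H5 → C:2 H:5 O:1
  + CHO → C:1 H:1 O:1
  + COOH → C:1 H:1 O:2
Element totals:
  C: 10
  H: 10
  O: 4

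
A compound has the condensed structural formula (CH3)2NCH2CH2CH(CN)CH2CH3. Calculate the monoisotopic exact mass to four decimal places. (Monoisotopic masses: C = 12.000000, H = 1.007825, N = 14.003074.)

Atom tally by fragment:
  (CH3)2NCH2 → C:3 H:8 N:1
  CH2 → C:1 H:2
  CH(CN) → C:2 H:1 N:1
  CH2 → C:1 H:2
  CH3 → C:1 H:3
Element totals:
  C: 8
  H: 16
  N: 2
Molecular formula: C8H16N2.
  M = 8(12.0) + 16(1.007825) + 2(14.003074)
    = 96.000000 + 16.125200 + 28.006148 = 140.131348

140.1313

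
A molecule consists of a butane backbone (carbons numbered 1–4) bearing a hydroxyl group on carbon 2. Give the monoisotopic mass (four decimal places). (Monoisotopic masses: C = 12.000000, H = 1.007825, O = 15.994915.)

74.0732

Atom tally by fragment:
  CH3 → C:1 H:3
  CH(OH) → C:1 H:2 O:1
  CH2 → C:1 H:2
  CH3 → C:1 H:3
Element totals:
  C: 4
  H: 10
  O: 1
Molecular formula: C4H10O.
  M = 4(12.0) + 10(1.007825) + 15.994915
    = 48.000000 + 10.078250 + 15.994915 = 74.073165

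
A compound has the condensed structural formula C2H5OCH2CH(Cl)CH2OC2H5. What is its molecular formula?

Element totals:
  C: 7
  H: 15
  Cl: 1
  O: 2

C7H15ClO2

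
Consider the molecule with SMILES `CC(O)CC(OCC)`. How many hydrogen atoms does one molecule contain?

Atom tally by fragment:
  CH3 → C:1 H:3
  CH(OH) → C:1 H:2 O:1
  CH2 → C:1 H:2
  CH2OC2H5 → C:3 H:7 O:1
Element totals:
  C: 6
  H: 14
  O: 2

14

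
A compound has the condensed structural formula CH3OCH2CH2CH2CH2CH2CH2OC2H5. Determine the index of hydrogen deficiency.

Atom tally by fragment:
  CH3OCH2 → C:2 H:5 O:1
  CH2 → C:1 H:2
  CH2 → C:1 H:2
  CH2 → C:1 H:2
  CH2 → C:1 H:2
  CH2OC2H5 → C:3 H:7 O:1
Element totals:
  C: 9
  H: 20
  O: 2
Molecular formula: C9H20O2.
DoU = (2C + 2 + N − H − X) / 2 = (2·9 + 2 + 0 − 20 − 0) / 2 = 0.

0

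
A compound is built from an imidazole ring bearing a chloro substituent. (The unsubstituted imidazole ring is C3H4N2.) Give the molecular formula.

Atom tally by fragment:
  imidazole ring core → C:3 H:4 N:2
  (− 1 ring H displaced by substituents)
  + Cl → Cl:1
Element totals:
  C: 3
  H: 3
  Cl: 1
  N: 2

C3H3ClN2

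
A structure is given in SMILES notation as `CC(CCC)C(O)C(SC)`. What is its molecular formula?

C8H18OS

Atom tally by fragment:
  CH3 → C:1 H:3
  CH(CH2CH2CH3) → C:4 H:8
  CH(OH) → C:1 H:2 O:1
  CH2SCH3 → C:2 H:5 S:1
Element totals:
  C: 8
  H: 18
  O: 1
  S: 1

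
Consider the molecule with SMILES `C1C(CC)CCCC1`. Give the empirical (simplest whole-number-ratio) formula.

CH2

Atom tally by fragment:
  cyclohexane ring core → C:6 H:12
  (− 1 ring H displaced by substituents)
  + C2H5 → C:2 H:5
Element totals:
  C: 8
  H: 16
Molecular formula: C8H16.
gcd of subscripts = 8; dividing each by 8:
  C: 8/8 = 1
  H: 16/8 = 2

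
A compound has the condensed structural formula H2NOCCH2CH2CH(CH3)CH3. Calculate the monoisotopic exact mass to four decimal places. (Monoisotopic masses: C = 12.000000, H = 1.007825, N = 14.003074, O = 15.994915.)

Atom tally by fragment:
  H2NOCCH2 → C:2 H:4 O:1 N:1
  CH2 → C:1 H:2
  CH(CH3) → C:2 H:4
  CH3 → C:1 H:3
Element totals:
  C: 6
  H: 13
  N: 1
  O: 1
Molecular formula: C6H13NO.
  M = 6(12.0) + 13(1.007825) + 14.003074 + 15.994915
    = 72.000000 + 13.101725 + 14.003074 + 15.994915 = 115.099714

115.0997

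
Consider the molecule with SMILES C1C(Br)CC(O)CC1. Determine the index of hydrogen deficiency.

Atom tally by fragment:
  cyclohexane ring core → C:6 H:12
  (− 2 ring H displaced by substituents)
  + Br → Br:1
  + OH → O:1 H:1
Element totals:
  C: 6
  H: 11
  Br: 1
  O: 1
Molecular formula: C6H11BrO.
DoU = (2C + 2 + N − H − X) / 2 = (2·6 + 2 + 0 − 11 − 1) / 2 = 1.

1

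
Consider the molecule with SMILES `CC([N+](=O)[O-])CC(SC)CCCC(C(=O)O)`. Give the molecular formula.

Atom tally by fragment:
  CH3 → C:1 H:3
  CH(NO2) → C:1 H:1 N:1 O:2
  CH2 → C:1 H:2
  CH(SCH3) → C:2 H:4 S:1
  CH2 → C:1 H:2
  CH2 → C:1 H:2
  CH2 → C:1 H:2
  CH2COOH → C:2 H:3 O:2
Element totals:
  C: 10
  H: 19
  N: 1
  O: 4
  S: 1

C10H19NO4S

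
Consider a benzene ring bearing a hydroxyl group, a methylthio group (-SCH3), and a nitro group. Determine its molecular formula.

C7H7NO3S

Atom tally by fragment:
  benzene ring core → C:6 H:6
  (− 3 ring H displaced by substituents)
  + OH → O:1 H:1
  + SCH3 → C:1 H:3 S:1
  + NO2 → N:1 O:2
Element totals:
  C: 7
  H: 7
  N: 1
  O: 3
  S: 1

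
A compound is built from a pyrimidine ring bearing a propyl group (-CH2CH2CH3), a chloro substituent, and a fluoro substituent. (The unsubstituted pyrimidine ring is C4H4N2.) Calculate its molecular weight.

174.60 g/mol

Atom tally by fragment:
  pyrimidine ring core → C:4 H:4 N:2
  (− 3 ring H displaced by substituents)
  + CH2CH2CH3 → C:3 H:7
  + Cl → Cl:1
  + F → F:1
Element totals:
  C: 7
  H: 8
  Cl: 1
  F: 1
  N: 2
Molecular formula: C7H8ClFN2.
  M = 7(12.011) + 8(1.008) + 35.45 + 18.998 + 2(14.007)
    = 84.077 + 8.064 + 35.450 + 18.998 + 28.014 = 174.603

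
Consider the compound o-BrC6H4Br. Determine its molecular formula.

Atom tally by fragment:
  benzene ring core → C:6 H:6
  (− 2 ring H displaced by substituents)
  + Br → Br:1
  + Br → Br:1
Element totals:
  C: 6
  H: 4
  Br: 2

C6H4Br2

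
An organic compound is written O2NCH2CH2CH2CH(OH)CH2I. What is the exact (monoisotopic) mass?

258.9705

Element totals:
  C: 5
  H: 10
  I: 1
  N: 1
  O: 3
Molecular formula: C5H10INO3.
  M = 5(12.0) + 10(1.007825) + 126.904472 + 14.003074 + 3(15.994915)
    = 60.000000 + 10.078250 + 126.904472 + 14.003074 + 47.984745 = 258.970541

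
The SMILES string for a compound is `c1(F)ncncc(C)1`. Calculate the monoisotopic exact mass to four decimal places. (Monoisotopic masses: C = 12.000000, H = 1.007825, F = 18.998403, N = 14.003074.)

112.0437

Atom tally by fragment:
  pyrimidine ring core → C:4 H:4 N:2
  (− 2 ring H displaced by substituents)
  + F → F:1
  + CH3 → C:1 H:3
Element totals:
  C: 5
  H: 5
  F: 1
  N: 2
Molecular formula: C5H5FN2.
  M = 5(12.0) + 5(1.007825) + 18.998403 + 2(14.003074)
    = 60.000000 + 5.039125 + 18.998403 + 28.006148 = 112.043676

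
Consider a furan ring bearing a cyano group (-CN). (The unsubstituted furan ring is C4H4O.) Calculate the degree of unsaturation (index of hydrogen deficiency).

5

Atom tally by fragment:
  furan ring core → C:4 H:4 O:1
  (− 1 ring H displaced by substituents)
  + CN → C:1 N:1
Element totals:
  C: 5
  H: 3
  N: 1
  O: 1
Molecular formula: C5H3NO.
DoU = (2C + 2 + N − H − X) / 2 = (2·5 + 2 + 1 − 3 − 0) / 2 = 5.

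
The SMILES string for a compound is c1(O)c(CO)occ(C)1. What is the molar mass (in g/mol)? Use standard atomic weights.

128.13 g/mol

Atom tally by fragment:
  furan ring core → C:4 H:4 O:1
  (− 3 ring H displaced by substituents)
  + OH → O:1 H:1
  + CH2OH → C:1 H:3 O:1
  + CH3 → C:1 H:3
Element totals:
  C: 6
  H: 8
  O: 3
Molecular formula: C6H8O3.
  M = 6(12.011) + 8(1.008) + 3(15.999)
    = 72.066 + 8.064 + 47.997 = 128.127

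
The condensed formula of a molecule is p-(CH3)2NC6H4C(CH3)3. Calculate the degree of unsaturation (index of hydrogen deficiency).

4

Element totals:
  C: 12
  H: 19
  N: 1
Molecular formula: C12H19N.
DoU = (2C + 2 + N − H − X) / 2 = (2·12 + 2 + 1 − 19 − 0) / 2 = 4.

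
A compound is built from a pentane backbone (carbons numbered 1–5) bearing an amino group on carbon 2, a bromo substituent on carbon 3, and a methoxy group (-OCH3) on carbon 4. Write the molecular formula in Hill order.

C6H14BrNO

Atom tally by fragment:
  CH3 → C:1 H:3
  CH(NH2) → C:1 H:3 N:1
  CH(Br) → C:1 H:1 Br:1
  CH(OCH3) → C:2 H:4 O:1
  CH3 → C:1 H:3
Element totals:
  C: 6
  H: 14
  Br: 1
  N: 1
  O: 1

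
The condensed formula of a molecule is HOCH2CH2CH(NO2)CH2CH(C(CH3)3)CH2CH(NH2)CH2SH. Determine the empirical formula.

C12H26N2O3S

Atom tally by fragment:
  HOCH2CH2 → C:2 H:5 O:1
  CH(NO2) → C:1 H:1 N:1 O:2
  CH2 → C:1 H:2
  CH(C(CH3)3) → C:5 H:10
  CH2 → C:1 H:2
  CH(NH2) → C:1 H:3 N:1
  CH2SH → C:1 H:3 S:1
Element totals:
  C: 12
  H: 26
  N: 2
  O: 3
  S: 1
Molecular formula: C12H26N2O3S.
gcd of subscripts (12, 26, 2, 3, 1) = 1, so the empirical formula equals the molecular formula.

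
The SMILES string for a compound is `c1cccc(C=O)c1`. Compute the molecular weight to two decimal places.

106.12 g/mol

Atom tally by fragment:
  benzene ring core → C:6 H:6
  (− 1 ring H displaced by substituents)
  + CHO → C:1 H:1 O:1
Element totals:
  C: 7
  H: 6
  O: 1
Molecular formula: C7H6O.
  M = 7(12.011) + 6(1.008) + 15.999
    = 84.077 + 6.048 + 15.999 = 106.124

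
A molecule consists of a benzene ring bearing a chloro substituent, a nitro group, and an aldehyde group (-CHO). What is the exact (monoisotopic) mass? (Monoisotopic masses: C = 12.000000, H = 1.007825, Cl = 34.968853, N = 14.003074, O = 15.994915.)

Atom tally by fragment:
  benzene ring core → C:6 H:6
  (− 3 ring H displaced by substituents)
  + Cl → Cl:1
  + NO2 → N:1 O:2
  + CHO → C:1 H:1 O:1
Element totals:
  C: 7
  H: 4
  Cl: 1
  N: 1
  O: 3
Molecular formula: C7H4ClNO3.
  M = 7(12.0) + 4(1.007825) + 34.968853 + 14.003074 + 3(15.994915)
    = 84.000000 + 4.031300 + 34.968853 + 14.003074 + 47.984745 = 184.987972

184.9880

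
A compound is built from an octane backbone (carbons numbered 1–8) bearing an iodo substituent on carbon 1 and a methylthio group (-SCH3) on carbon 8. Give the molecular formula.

C9H19IS

Atom tally by fragment:
  ICH2 → C:1 H:2 I:1
  CH2 → C:1 H:2
  CH2 → C:1 H:2
  CH2 → C:1 H:2
  CH2 → C:1 H:2
  CH2 → C:1 H:2
  CH2 → C:1 H:2
  CH2SCH3 → C:2 H:5 S:1
Element totals:
  C: 9
  H: 19
  I: 1
  S: 1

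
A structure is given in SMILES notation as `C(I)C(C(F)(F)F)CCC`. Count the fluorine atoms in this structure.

Atom tally by fragment:
  ICH2 → C:1 H:2 I:1
  CH(CF3) → C:2 H:1 F:3
  CH2 → C:1 H:2
  CH2 → C:1 H:2
  CH3 → C:1 H:3
Element totals:
  C: 6
  H: 10
  F: 3
  I: 1

3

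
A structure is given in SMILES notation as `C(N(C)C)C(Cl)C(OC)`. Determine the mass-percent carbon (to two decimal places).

47.53%

Atom tally by fragment:
  (CH3)2NCH2 → C:3 H:8 N:1
  CH(Cl) → C:1 H:1 Cl:1
  CH2OCH3 → C:2 H:5 O:1
Element totals:
  C: 6
  H: 14
  Cl: 1
  N: 1
  O: 1
Molecular formula: C6H14ClNO.
Molar mass = 151.634 g/mol.
Mass from C: 6 × 12.011 = 72.066 g/mol.
%C = 72.066 / 151.634 × 100 = 47.53%.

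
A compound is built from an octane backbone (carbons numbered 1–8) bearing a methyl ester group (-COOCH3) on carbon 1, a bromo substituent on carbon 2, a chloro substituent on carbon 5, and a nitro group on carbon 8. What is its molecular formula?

Atom tally by fragment:
  CH3OOCCH2 → C:3 H:5 O:2
  CH(Br) → C:1 H:1 Br:1
  CH2 → C:1 H:2
  CH2 → C:1 H:2
  CH(Cl) → C:1 H:1 Cl:1
  CH2 → C:1 H:2
  CH2 → C:1 H:2
  CH2NO2 → C:1 H:2 N:1 O:2
Element totals:
  C: 10
  H: 17
  Br: 1
  Cl: 1
  N: 1
  O: 4

C10H17BrClNO4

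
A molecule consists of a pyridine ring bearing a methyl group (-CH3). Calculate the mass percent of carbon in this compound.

Atom tally by fragment:
  pyridine ring core → C:5 H:5 N:1
  (− 1 ring H displaced by substituents)
  + CH3 → C:1 H:3
Element totals:
  C: 6
  H: 7
  N: 1
Molecular formula: C6H7N.
Molar mass = 93.129 g/mol.
Mass from C: 6 × 12.011 = 72.066 g/mol.
%C = 72.066 / 93.129 × 100 = 77.38%.

77.38%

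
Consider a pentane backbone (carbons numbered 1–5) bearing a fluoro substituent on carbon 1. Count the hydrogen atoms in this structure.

11

Atom tally by fragment:
  FCH2 → C:1 H:2 F:1
  CH2 → C:1 H:2
  CH2 → C:1 H:2
  CH2 → C:1 H:2
  CH3 → C:1 H:3
Element totals:
  C: 5
  H: 11
  F: 1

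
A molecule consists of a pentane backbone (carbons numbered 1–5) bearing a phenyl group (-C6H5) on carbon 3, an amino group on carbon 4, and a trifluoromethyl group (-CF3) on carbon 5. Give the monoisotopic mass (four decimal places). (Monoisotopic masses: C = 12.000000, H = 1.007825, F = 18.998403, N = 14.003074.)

Atom tally by fragment:
  CH3 → C:1 H:3
  CH2 → C:1 H:2
  CH(C6H5) → C:7 H:6
  CH(NH2) → C:1 H:3 N:1
  CH2CF3 → C:2 H:2 F:3
Element totals:
  C: 12
  H: 16
  F: 3
  N: 1
Molecular formula: C12H16F3N.
  M = 12(12.0) + 16(1.007825) + 3(18.998403) + 14.003074
    = 144.000000 + 16.125200 + 56.995209 + 14.003074 = 231.123483

231.1235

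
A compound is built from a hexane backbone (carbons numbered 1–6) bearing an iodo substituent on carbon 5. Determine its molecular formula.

C6H13I

Atom tally by fragment:
  CH3 → C:1 H:3
  CH2 → C:1 H:2
  CH2 → C:1 H:2
  CH2 → C:1 H:2
  CH(I) → C:1 H:1 I:1
  CH3 → C:1 H:3
Element totals:
  C: 6
  H: 13
  I: 1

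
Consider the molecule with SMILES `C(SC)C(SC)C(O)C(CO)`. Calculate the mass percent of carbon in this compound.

42.83%

Atom tally by fragment:
  CH3SCH2 → C:2 H:5 S:1
  CH(SCH3) → C:2 H:4 S:1
  CH(OH) → C:1 H:2 O:1
  CH2CH2OH → C:2 H:5 O:1
Element totals:
  C: 7
  H: 16
  O: 2
  S: 2
Molecular formula: C7H16O2S2.
Molar mass = 196.323 g/mol.
Mass from C: 7 × 12.011 = 84.077 g/mol.
%C = 84.077 / 196.323 × 100 = 42.83%.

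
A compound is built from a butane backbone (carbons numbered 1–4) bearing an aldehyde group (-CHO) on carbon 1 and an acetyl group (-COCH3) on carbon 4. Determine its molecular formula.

Atom tally by fragment:
  OHCCH2 → C:2 H:3 O:1
  CH2 → C:1 H:2
  CH2 → C:1 H:2
  CH2COCH3 → C:3 H:5 O:1
Element totals:
  C: 7
  H: 12
  O: 2

C7H12O2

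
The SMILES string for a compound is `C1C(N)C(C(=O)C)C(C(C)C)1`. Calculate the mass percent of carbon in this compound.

Atom tally by fragment:
  cyclobutane ring core → C:4 H:8
  (− 3 ring H displaced by substituents)
  + NH2 → N:1 H:2
  + COCH3 → C:2 H:3 O:1
  + CH(CH3)2 → C:3 H:7
Element totals:
  C: 9
  H: 17
  N: 1
  O: 1
Molecular formula: C9H17NO.
Molar mass = 155.241 g/mol.
Mass from C: 9 × 12.011 = 108.099 g/mol.
%C = 108.099 / 155.241 × 100 = 69.63%.

69.63%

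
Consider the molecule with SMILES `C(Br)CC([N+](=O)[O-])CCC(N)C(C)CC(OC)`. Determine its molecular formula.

C11H23BrN2O3

Atom tally by fragment:
  BrCH2 → C:1 H:2 Br:1
  CH2 → C:1 H:2
  CH(NO2) → C:1 H:1 N:1 O:2
  CH2 → C:1 H:2
  CH2 → C:1 H:2
  CH(NH2) → C:1 H:3 N:1
  CH(CH3) → C:2 H:4
  CH2 → C:1 H:2
  CH2OCH3 → C:2 H:5 O:1
Element totals:
  C: 11
  H: 23
  Br: 1
  N: 2
  O: 3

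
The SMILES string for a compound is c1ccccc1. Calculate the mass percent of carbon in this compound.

Atom tally by fragment:
  benzene ring core → C:6 H:6
Element totals:
  C: 6
  H: 6
Molecular formula: C6H6.
Molar mass = 78.114 g/mol.
Mass from C: 6 × 12.011 = 72.066 g/mol.
%C = 72.066 / 78.114 × 100 = 92.26%.

92.26%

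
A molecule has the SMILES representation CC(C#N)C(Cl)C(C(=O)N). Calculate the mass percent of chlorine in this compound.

Atom tally by fragment:
  CH3 → C:1 H:3
  CH(CN) → C:2 H:1 N:1
  CH(Cl) → C:1 H:1 Cl:1
  CH2CONH2 → C:2 H:4 O:1 N:1
Element totals:
  C: 6
  H: 9
  Cl: 1
  N: 2
  O: 1
Molecular formula: C6H9ClN2O.
Molar mass = 160.601 g/mol.
Mass from Cl: 1 × 35.45 = 35.450 g/mol.
%Cl = 35.450 / 160.601 × 100 = 22.07%.

22.07%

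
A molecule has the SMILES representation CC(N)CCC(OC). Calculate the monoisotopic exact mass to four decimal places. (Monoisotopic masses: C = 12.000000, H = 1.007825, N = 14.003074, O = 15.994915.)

Atom tally by fragment:
  CH3 → C:1 H:3
  CH(NH2) → C:1 H:3 N:1
  CH2 → C:1 H:2
  CH2 → C:1 H:2
  CH2OCH3 → C:2 H:5 O:1
Element totals:
  C: 6
  H: 15
  N: 1
  O: 1
Molecular formula: C6H15NO.
  M = 6(12.0) + 15(1.007825) + 14.003074 + 15.994915
    = 72.000000 + 15.117375 + 14.003074 + 15.994915 = 117.115364

117.1154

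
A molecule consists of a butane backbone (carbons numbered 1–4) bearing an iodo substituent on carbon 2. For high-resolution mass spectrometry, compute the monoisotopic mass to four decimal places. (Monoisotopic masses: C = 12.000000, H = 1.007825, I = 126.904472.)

Atom tally by fragment:
  CH3 → C:1 H:3
  CH(I) → C:1 H:1 I:1
  CH2 → C:1 H:2
  CH3 → C:1 H:3
Element totals:
  C: 4
  H: 9
  I: 1
Molecular formula: C4H9I.
  M = 4(12.0) + 9(1.007825) + 126.904472
    = 48.000000 + 9.070425 + 126.904472 = 183.974897

183.9749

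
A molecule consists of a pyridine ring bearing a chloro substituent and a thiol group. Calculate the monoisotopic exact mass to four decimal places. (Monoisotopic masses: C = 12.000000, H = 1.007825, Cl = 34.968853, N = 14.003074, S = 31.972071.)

144.9753

Atom tally by fragment:
  pyridine ring core → C:5 H:5 N:1
  (− 2 ring H displaced by substituents)
  + Cl → Cl:1
  + SH → S:1 H:1
Element totals:
  C: 5
  H: 4
  Cl: 1
  N: 1
  S: 1
Molecular formula: C5H4ClNS.
  M = 5(12.0) + 4(1.007825) + 34.968853 + 14.003074 + 31.972071
    = 60.000000 + 4.031300 + 34.968853 + 14.003074 + 31.972071 = 144.975298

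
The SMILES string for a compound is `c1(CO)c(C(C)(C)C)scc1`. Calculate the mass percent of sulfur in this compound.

18.83%

Atom tally by fragment:
  thiophene ring core → C:4 H:4 S:1
  (− 2 ring H displaced by substituents)
  + CH2OH → C:1 H:3 O:1
  + C(CH3)3 → C:4 H:9
Element totals:
  C: 9
  H: 14
  O: 1
  S: 1
Molecular formula: C9H14OS.
Molar mass = 170.270 g/mol.
Mass from S: 1 × 32.06 = 32.060 g/mol.
%S = 32.060 / 170.270 × 100 = 18.83%.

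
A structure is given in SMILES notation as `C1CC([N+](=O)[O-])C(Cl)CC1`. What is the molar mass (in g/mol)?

Atom tally by fragment:
  cyclohexane ring core → C:6 H:12
  (− 2 ring H displaced by substituents)
  + NO2 → N:1 O:2
  + Cl → Cl:1
Element totals:
  C: 6
  H: 10
  Cl: 1
  N: 1
  O: 2
Molecular formula: C6H10ClNO2.
  M = 6(12.011) + 10(1.008) + 35.45 + 14.007 + 2(15.999)
    = 72.066 + 10.080 + 35.450 + 14.007 + 31.998 = 163.601

163.60 g/mol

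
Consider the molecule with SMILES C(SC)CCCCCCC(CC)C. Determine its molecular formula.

Atom tally by fragment:
  CH3SCH2 → C:2 H:5 S:1
  CH2 → C:1 H:2
  CH2 → C:1 H:2
  CH2 → C:1 H:2
  CH2 → C:1 H:2
  CH2 → C:1 H:2
  CH2 → C:1 H:2
  CH(C2H5) → C:3 H:6
  CH3 → C:1 H:3
Element totals:
  C: 12
  H: 26
  S: 1

C12H26S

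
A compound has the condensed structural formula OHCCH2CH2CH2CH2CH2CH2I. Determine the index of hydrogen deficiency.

Element totals:
  C: 7
  H: 13
  I: 1
  O: 1
Molecular formula: C7H13IO.
DoU = (2C + 2 + N − H − X) / 2 = (2·7 + 2 + 0 − 13 − 1) / 2 = 1.

1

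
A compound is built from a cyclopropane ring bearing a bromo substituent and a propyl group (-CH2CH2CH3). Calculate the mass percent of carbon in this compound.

44.20%

Atom tally by fragment:
  cyclopropane ring core → C:3 H:6
  (− 2 ring H displaced by substituents)
  + Br → Br:1
  + CH2CH2CH3 → C:3 H:7
Element totals:
  C: 6
  H: 11
  Br: 1
Molecular formula: C6H11Br.
Molar mass = 163.058 g/mol.
Mass from C: 6 × 12.011 = 72.066 g/mol.
%C = 72.066 / 163.058 × 100 = 44.20%.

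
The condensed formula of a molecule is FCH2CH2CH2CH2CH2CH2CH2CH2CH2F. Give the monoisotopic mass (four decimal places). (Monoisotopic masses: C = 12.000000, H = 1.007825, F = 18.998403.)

164.1377

Atom tally by fragment:
  FCH2 → C:1 H:2 F:1
  CH2 → C:1 H:2
  CH2 → C:1 H:2
  CH2 → C:1 H:2
  CH2 → C:1 H:2
  CH2 → C:1 H:2
  CH2 → C:1 H:2
  CH2 → C:1 H:2
  CH2F → C:1 H:2 F:1
Element totals:
  C: 9
  H: 18
  F: 2
Molecular formula: C9H18F2.
  M = 9(12.0) + 18(1.007825) + 2(18.998403)
    = 108.000000 + 18.140850 + 37.996806 = 164.137656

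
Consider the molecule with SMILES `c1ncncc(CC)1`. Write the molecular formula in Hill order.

Atom tally by fragment:
  pyrimidine ring core → C:4 H:4 N:2
  (− 1 ring H displaced by substituents)
  + C2H5 → C:2 H:5
Element totals:
  C: 6
  H: 8
  N: 2

C6H8N2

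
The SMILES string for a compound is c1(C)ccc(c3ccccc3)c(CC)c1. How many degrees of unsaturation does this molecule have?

8

Atom tally by fragment:
  benzene ring core → C:6 H:6
  (− 3 ring H displaced by substituents)
  + CH3 → C:1 H:3
  + C6H5 → C:6 H:5
  + C2H5 → C:2 H:5
Element totals:
  C: 15
  H: 16
Molecular formula: C15H16.
DoU = (2C + 2 + N − H − X) / 2 = (2·15 + 2 + 0 − 16 − 0) / 2 = 8.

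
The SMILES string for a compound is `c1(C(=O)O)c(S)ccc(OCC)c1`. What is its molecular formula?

Atom tally by fragment:
  benzene ring core → C:6 H:6
  (− 3 ring H displaced by substituents)
  + COOH → C:1 H:1 O:2
  + SH → S:1 H:1
  + OC2H5 → C:2 H:5 O:1
Element totals:
  C: 9
  H: 10
  O: 3
  S: 1

C9H10O3S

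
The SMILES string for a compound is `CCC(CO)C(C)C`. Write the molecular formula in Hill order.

Atom tally by fragment:
  CH3 → C:1 H:3
  CH2 → C:1 H:2
  CH(CH2OH) → C:2 H:4 O:1
  CH(CH3) → C:2 H:4
  CH3 → C:1 H:3
Element totals:
  C: 7
  H: 16
  O: 1

C7H16O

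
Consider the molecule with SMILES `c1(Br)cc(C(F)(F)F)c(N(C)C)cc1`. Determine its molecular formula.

C9H9BrF3N

Atom tally by fragment:
  benzene ring core → C:6 H:6
  (− 3 ring H displaced by substituents)
  + Br → Br:1
  + CF3 → C:1 F:3
  + N(CH3)2 → N:1 C:2 H:6
Element totals:
  C: 9
  H: 9
  Br: 1
  F: 3
  N: 1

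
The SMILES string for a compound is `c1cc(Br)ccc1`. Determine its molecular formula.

Atom tally by fragment:
  benzene ring core → C:6 H:6
  (− 1 ring H displaced by substituents)
  + Br → Br:1
Element totals:
  C: 6
  H: 5
  Br: 1

C6H5Br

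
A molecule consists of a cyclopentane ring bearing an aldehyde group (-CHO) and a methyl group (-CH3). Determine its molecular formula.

Atom tally by fragment:
  cyclopentane ring core → C:5 H:10
  (− 2 ring H displaced by substituents)
  + CHO → C:1 H:1 O:1
  + CH3 → C:1 H:3
Element totals:
  C: 7
  H: 12
  O: 1

C7H12O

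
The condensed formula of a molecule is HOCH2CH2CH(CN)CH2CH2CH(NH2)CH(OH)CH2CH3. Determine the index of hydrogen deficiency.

Element totals:
  C: 10
  H: 20
  N: 2
  O: 2
Molecular formula: C10H20N2O2.
DoU = (2C + 2 + N − H − X) / 2 = (2·10 + 2 + 2 − 20 − 0) / 2 = 2.

2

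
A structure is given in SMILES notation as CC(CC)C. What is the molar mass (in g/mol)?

Atom tally by fragment:
  CH3 → C:1 H:3
  CH(C2H5) → C:3 H:6
  CH3 → C:1 H:3
Element totals:
  C: 5
  H: 12
Molecular formula: C5H12.
  M = 5(12.011) + 12(1.008)
    = 60.055 + 12.096 = 72.151

72.15 g/mol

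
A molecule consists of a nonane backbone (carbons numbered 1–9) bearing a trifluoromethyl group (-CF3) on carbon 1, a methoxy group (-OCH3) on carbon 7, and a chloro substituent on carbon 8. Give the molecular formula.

Atom tally by fragment:
  F3CCH2 → C:2 H:2 F:3
  CH2 → C:1 H:2
  CH2 → C:1 H:2
  CH2 → C:1 H:2
  CH2 → C:1 H:2
  CH2 → C:1 H:2
  CH(OCH3) → C:2 H:4 O:1
  CH(Cl) → C:1 H:1 Cl:1
  CH3 → C:1 H:3
Element totals:
  C: 11
  H: 20
  Cl: 1
  F: 3
  O: 1

C11H20ClF3O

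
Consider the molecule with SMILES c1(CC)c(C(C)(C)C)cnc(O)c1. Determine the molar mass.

Atom tally by fragment:
  pyridine ring core → C:5 H:5 N:1
  (− 3 ring H displaced by substituents)
  + C2H5 → C:2 H:5
  + C(CH3)3 → C:4 H:9
  + OH → O:1 H:1
Element totals:
  C: 11
  H: 17
  N: 1
  O: 1
Molecular formula: C11H17NO.
  M = 11(12.011) + 17(1.008) + 14.007 + 15.999
    = 132.121 + 17.136 + 14.007 + 15.999 = 179.263

179.26 g/mol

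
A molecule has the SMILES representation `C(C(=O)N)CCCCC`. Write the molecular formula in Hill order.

C7H15NO

Atom tally by fragment:
  H2NOCCH2 → C:2 H:4 O:1 N:1
  CH2 → C:1 H:2
  CH2 → C:1 H:2
  CH2 → C:1 H:2
  CH2 → C:1 H:2
  CH3 → C:1 H:3
Element totals:
  C: 7
  H: 15
  N: 1
  O: 1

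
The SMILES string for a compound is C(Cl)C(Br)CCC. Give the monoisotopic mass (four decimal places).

183.9654

Atom tally by fragment:
  ClCH2 → C:1 H:2 Cl:1
  CH(Br) → C:1 H:1 Br:1
  CH2 → C:1 H:2
  CH2 → C:1 H:2
  CH3 → C:1 H:3
Element totals:
  C: 5
  H: 10
  Br: 1
  Cl: 1
Molecular formula: C5H10BrCl.
  M = 5(12.0) + 10(1.007825) + 78.918338 + 34.968853
    = 60.000000 + 10.078250 + 78.918338 + 34.968853 = 183.965441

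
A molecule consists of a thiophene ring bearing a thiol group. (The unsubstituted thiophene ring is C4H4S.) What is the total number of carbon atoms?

Atom tally by fragment:
  thiophene ring core → C:4 H:4 S:1
  (− 1 ring H displaced by substituents)
  + SH → S:1 H:1
Element totals:
  C: 4
  H: 4
  S: 2

4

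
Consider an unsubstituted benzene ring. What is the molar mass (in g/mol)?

78.11 g/mol

Atom tally by fragment:
  benzene ring core → C:6 H:6
Element totals:
  C: 6
  H: 6
Molecular formula: C6H6.
  M = 6(12.011) + 6(1.008)
    = 72.066 + 6.048 = 78.114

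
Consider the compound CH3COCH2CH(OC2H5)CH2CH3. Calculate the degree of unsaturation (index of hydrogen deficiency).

Atom tally by fragment:
  CH3COCH2 → C:3 H:5 O:1
  CH(OC2H5) → C:3 H:6 O:1
  CH2 → C:1 H:2
  CH3 → C:1 H:3
Element totals:
  C: 8
  H: 16
  O: 2
Molecular formula: C8H16O2.
DoU = (2C + 2 + N − H − X) / 2 = (2·8 + 2 + 0 − 16 − 0) / 2 = 1.

1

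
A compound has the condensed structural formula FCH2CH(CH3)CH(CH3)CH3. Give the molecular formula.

C6H13F

Atom tally by fragment:
  FCH2 → C:1 H:2 F:1
  CH(CH3) → C:2 H:4
  CH(CH3) → C:2 H:4
  CH3 → C:1 H:3
Element totals:
  C: 6
  H: 13
  F: 1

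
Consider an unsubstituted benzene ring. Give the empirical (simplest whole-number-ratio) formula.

Atom tally by fragment:
  benzene ring core → C:6 H:6
Element totals:
  C: 6
  H: 6
Molecular formula: C6H6.
gcd of subscripts = 6; dividing each by 6:
  C: 6/6 = 1
  H: 6/6 = 1

CH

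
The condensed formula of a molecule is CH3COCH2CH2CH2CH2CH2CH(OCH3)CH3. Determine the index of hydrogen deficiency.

Atom tally by fragment:
  CH3COCH2 → C:3 H:5 O:1
  CH2 → C:1 H:2
  CH2 → C:1 H:2
  CH2 → C:1 H:2
  CH2 → C:1 H:2
  CH(OCH3) → C:2 H:4 O:1
  CH3 → C:1 H:3
Element totals:
  C: 10
  H: 20
  O: 2
Molecular formula: C10H20O2.
DoU = (2C + 2 + N − H − X) / 2 = (2·10 + 2 + 0 − 20 − 0) / 2 = 1.

1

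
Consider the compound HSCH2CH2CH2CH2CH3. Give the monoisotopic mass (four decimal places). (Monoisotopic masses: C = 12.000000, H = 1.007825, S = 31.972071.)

104.0660

Atom tally by fragment:
  HSCH2 → C:1 H:3 S:1
  CH2 → C:1 H:2
  CH2 → C:1 H:2
  CH2 → C:1 H:2
  CH3 → C:1 H:3
Element totals:
  C: 5
  H: 12
  S: 1
Molecular formula: C5H12S.
  M = 5(12.0) + 12(1.007825) + 31.972071
    = 60.000000 + 12.093900 + 31.972071 = 104.065971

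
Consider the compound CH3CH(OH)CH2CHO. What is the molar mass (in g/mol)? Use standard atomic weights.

88.11 g/mol

Element totals:
  C: 4
  H: 8
  O: 2
Molecular formula: C4H8O2.
  M = 4(12.011) + 8(1.008) + 2(15.999)
    = 48.044 + 8.064 + 31.998 = 88.106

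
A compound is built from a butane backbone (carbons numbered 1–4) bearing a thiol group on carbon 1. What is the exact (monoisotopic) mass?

90.0503

Atom tally by fragment:
  HSCH2 → C:1 H:3 S:1
  CH2 → C:1 H:2
  CH2 → C:1 H:2
  CH3 → C:1 H:3
Element totals:
  C: 4
  H: 10
  S: 1
Molecular formula: C4H10S.
  M = 4(12.0) + 10(1.007825) + 31.972071
    = 48.000000 + 10.078250 + 31.972071 = 90.050321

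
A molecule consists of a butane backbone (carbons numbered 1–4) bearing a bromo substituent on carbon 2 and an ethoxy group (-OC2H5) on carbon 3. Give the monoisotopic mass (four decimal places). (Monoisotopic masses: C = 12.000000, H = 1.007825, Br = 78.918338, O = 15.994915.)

180.0150

Atom tally by fragment:
  CH3 → C:1 H:3
  CH(Br) → C:1 H:1 Br:1
  CH(OC2H5) → C:3 H:6 O:1
  CH3 → C:1 H:3
Element totals:
  C: 6
  H: 13
  Br: 1
  O: 1
Molecular formula: C6H13BrO.
  M = 6(12.0) + 13(1.007825) + 78.918338 + 15.994915
    = 72.000000 + 13.101725 + 78.918338 + 15.994915 = 180.014978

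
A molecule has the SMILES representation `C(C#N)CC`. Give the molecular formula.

Atom tally by fragment:
  NCCH2 → C:2 H:2 N:1
  CH2 → C:1 H:2
  CH3 → C:1 H:3
Element totals:
  C: 4
  H: 7
  N: 1

C4H7N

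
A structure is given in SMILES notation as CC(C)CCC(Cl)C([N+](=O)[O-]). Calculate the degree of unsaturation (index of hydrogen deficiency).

1

Atom tally by fragment:
  CH3 → C:1 H:3
  CH(CH3) → C:2 H:4
  CH2 → C:1 H:2
  CH2 → C:1 H:2
  CH(Cl) → C:1 H:1 Cl:1
  CH2NO2 → C:1 H:2 N:1 O:2
Element totals:
  C: 7
  H: 14
  Cl: 1
  N: 1
  O: 2
Molecular formula: C7H14ClNO2.
DoU = (2C + 2 + N − H − X) / 2 = (2·7 + 2 + 1 − 14 − 1) / 2 = 1.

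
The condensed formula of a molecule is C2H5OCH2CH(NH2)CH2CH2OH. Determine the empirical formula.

Atom tally by fragment:
  C2H5OCH2 → C:3 H:7 O:1
  CH(NH2) → C:1 H:3 N:1
  CH2CH2OH → C:2 H:5 O:1
Element totals:
  C: 6
  H: 15
  N: 1
  O: 2
Molecular formula: C6H15NO2.
gcd of subscripts (6, 15, 1, 2) = 1, so the empirical formula equals the molecular formula.

C6H15NO2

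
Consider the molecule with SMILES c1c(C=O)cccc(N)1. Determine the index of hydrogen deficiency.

Atom tally by fragment:
  benzene ring core → C:6 H:6
  (− 2 ring H displaced by substituents)
  + CHO → C:1 H:1 O:1
  + NH2 → N:1 H:2
Element totals:
  C: 7
  H: 7
  N: 1
  O: 1
Molecular formula: C7H7NO.
DoU = (2C + 2 + N − H − X) / 2 = (2·7 + 2 + 1 − 7 − 0) / 2 = 5.

5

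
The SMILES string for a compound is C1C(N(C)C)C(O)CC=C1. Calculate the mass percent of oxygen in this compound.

Atom tally by fragment:
  cyclohexene ring core → C:6 H:10
  (− 2 ring H displaced by substituents)
  + N(CH3)2 → N:1 C:2 H:6
  + OH → O:1 H:1
Element totals:
  C: 8
  H: 15
  N: 1
  O: 1
Molecular formula: C8H15NO.
Molar mass = 141.214 g/mol.
Mass from O: 1 × 15.999 = 15.999 g/mol.
%O = 15.999 / 141.214 × 100 = 11.33%.

11.33%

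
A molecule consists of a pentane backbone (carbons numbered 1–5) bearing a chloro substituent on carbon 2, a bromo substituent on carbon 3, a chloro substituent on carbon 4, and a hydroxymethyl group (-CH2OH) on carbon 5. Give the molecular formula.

C6H11BrCl2O

Atom tally by fragment:
  CH3 → C:1 H:3
  CH(Cl) → C:1 H:1 Cl:1
  CH(Br) → C:1 H:1 Br:1
  CH(Cl) → C:1 H:1 Cl:1
  CH2CH2OH → C:2 H:5 O:1
Element totals:
  C: 6
  H: 11
  Br: 1
  Cl: 2
  O: 1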